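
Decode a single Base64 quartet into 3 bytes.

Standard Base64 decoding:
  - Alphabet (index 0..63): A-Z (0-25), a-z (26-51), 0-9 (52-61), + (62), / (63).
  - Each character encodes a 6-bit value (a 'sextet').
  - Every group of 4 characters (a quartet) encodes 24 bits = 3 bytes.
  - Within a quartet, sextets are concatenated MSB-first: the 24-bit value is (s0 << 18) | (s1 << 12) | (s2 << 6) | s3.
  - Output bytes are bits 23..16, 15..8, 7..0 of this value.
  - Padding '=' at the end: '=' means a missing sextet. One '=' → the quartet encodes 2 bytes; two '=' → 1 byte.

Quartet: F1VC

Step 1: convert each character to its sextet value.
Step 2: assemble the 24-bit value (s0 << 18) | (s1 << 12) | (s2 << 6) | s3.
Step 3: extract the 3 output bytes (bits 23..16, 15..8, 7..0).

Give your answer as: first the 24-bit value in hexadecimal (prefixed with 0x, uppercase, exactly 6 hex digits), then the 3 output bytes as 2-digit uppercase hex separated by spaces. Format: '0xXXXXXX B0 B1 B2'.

Sextets: F=5, 1=53, V=21, C=2
24-bit: (5<<18) | (53<<12) | (21<<6) | 2
      = 0x140000 | 0x035000 | 0x000540 | 0x000002
      = 0x175542
Bytes: (v>>16)&0xFF=17, (v>>8)&0xFF=55, v&0xFF=42

Answer: 0x175542 17 55 42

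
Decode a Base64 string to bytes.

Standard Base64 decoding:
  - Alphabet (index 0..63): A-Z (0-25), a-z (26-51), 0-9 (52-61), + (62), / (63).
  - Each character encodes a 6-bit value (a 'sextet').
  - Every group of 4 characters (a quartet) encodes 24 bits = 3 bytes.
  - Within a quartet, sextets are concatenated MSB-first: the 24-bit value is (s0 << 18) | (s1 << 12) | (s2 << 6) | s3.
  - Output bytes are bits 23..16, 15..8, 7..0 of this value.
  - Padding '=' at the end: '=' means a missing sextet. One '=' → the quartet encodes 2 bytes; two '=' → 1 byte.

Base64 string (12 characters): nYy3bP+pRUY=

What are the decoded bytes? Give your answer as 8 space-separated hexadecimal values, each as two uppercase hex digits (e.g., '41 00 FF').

After char 0 ('n'=39): chars_in_quartet=1 acc=0x27 bytes_emitted=0
After char 1 ('Y'=24): chars_in_quartet=2 acc=0x9D8 bytes_emitted=0
After char 2 ('y'=50): chars_in_quartet=3 acc=0x27632 bytes_emitted=0
After char 3 ('3'=55): chars_in_quartet=4 acc=0x9D8CB7 -> emit 9D 8C B7, reset; bytes_emitted=3
After char 4 ('b'=27): chars_in_quartet=1 acc=0x1B bytes_emitted=3
After char 5 ('P'=15): chars_in_quartet=2 acc=0x6CF bytes_emitted=3
After char 6 ('+'=62): chars_in_quartet=3 acc=0x1B3FE bytes_emitted=3
After char 7 ('p'=41): chars_in_quartet=4 acc=0x6CFFA9 -> emit 6C FF A9, reset; bytes_emitted=6
After char 8 ('R'=17): chars_in_quartet=1 acc=0x11 bytes_emitted=6
After char 9 ('U'=20): chars_in_quartet=2 acc=0x454 bytes_emitted=6
After char 10 ('Y'=24): chars_in_quartet=3 acc=0x11518 bytes_emitted=6
Padding '=': partial quartet acc=0x11518 -> emit 45 46; bytes_emitted=8

Answer: 9D 8C B7 6C FF A9 45 46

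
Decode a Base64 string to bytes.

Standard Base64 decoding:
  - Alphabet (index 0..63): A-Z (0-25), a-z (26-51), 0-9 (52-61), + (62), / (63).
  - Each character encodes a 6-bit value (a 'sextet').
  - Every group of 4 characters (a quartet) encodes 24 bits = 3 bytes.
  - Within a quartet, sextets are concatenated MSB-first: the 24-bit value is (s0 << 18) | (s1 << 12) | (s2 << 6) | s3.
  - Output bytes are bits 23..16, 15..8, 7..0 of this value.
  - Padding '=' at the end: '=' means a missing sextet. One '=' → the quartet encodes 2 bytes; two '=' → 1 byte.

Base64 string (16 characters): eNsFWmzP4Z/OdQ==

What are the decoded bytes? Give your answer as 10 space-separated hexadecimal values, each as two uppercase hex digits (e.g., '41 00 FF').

Answer: 78 DB 05 5A 6C CF E1 9F CE 75

Derivation:
After char 0 ('e'=30): chars_in_quartet=1 acc=0x1E bytes_emitted=0
After char 1 ('N'=13): chars_in_quartet=2 acc=0x78D bytes_emitted=0
After char 2 ('s'=44): chars_in_quartet=3 acc=0x1E36C bytes_emitted=0
After char 3 ('F'=5): chars_in_quartet=4 acc=0x78DB05 -> emit 78 DB 05, reset; bytes_emitted=3
After char 4 ('W'=22): chars_in_quartet=1 acc=0x16 bytes_emitted=3
After char 5 ('m'=38): chars_in_quartet=2 acc=0x5A6 bytes_emitted=3
After char 6 ('z'=51): chars_in_quartet=3 acc=0x169B3 bytes_emitted=3
After char 7 ('P'=15): chars_in_quartet=4 acc=0x5A6CCF -> emit 5A 6C CF, reset; bytes_emitted=6
After char 8 ('4'=56): chars_in_quartet=1 acc=0x38 bytes_emitted=6
After char 9 ('Z'=25): chars_in_quartet=2 acc=0xE19 bytes_emitted=6
After char 10 ('/'=63): chars_in_quartet=3 acc=0x3867F bytes_emitted=6
After char 11 ('O'=14): chars_in_quartet=4 acc=0xE19FCE -> emit E1 9F CE, reset; bytes_emitted=9
After char 12 ('d'=29): chars_in_quartet=1 acc=0x1D bytes_emitted=9
After char 13 ('Q'=16): chars_in_quartet=2 acc=0x750 bytes_emitted=9
Padding '==': partial quartet acc=0x750 -> emit 75; bytes_emitted=10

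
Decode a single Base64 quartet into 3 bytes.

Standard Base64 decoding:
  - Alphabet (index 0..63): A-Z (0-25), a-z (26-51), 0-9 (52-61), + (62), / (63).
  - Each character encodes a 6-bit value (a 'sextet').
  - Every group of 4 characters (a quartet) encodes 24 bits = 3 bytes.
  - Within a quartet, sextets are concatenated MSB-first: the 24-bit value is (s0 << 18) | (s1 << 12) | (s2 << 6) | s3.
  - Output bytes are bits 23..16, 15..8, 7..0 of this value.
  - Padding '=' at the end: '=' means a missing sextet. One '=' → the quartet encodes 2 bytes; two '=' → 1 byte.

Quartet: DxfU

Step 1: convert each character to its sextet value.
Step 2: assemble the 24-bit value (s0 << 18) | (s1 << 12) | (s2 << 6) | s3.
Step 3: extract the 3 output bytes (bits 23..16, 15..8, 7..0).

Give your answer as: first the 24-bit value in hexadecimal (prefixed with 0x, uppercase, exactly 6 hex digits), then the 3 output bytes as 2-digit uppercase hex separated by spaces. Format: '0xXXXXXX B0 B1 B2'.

Sextets: D=3, x=49, f=31, U=20
24-bit: (3<<18) | (49<<12) | (31<<6) | 20
      = 0x0C0000 | 0x031000 | 0x0007C0 | 0x000014
      = 0x0F17D4
Bytes: (v>>16)&0xFF=0F, (v>>8)&0xFF=17, v&0xFF=D4

Answer: 0x0F17D4 0F 17 D4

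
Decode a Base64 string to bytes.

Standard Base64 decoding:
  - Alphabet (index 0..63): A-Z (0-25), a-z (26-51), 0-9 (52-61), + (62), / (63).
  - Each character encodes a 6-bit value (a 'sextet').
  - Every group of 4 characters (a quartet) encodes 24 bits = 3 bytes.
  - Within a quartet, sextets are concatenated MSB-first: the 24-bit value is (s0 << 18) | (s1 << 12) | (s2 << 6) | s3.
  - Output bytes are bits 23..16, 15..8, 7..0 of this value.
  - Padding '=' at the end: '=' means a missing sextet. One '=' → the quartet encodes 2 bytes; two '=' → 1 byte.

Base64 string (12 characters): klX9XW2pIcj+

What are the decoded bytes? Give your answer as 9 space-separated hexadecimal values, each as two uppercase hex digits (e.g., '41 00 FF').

After char 0 ('k'=36): chars_in_quartet=1 acc=0x24 bytes_emitted=0
After char 1 ('l'=37): chars_in_quartet=2 acc=0x925 bytes_emitted=0
After char 2 ('X'=23): chars_in_quartet=3 acc=0x24957 bytes_emitted=0
After char 3 ('9'=61): chars_in_quartet=4 acc=0x9255FD -> emit 92 55 FD, reset; bytes_emitted=3
After char 4 ('X'=23): chars_in_quartet=1 acc=0x17 bytes_emitted=3
After char 5 ('W'=22): chars_in_quartet=2 acc=0x5D6 bytes_emitted=3
After char 6 ('2'=54): chars_in_quartet=3 acc=0x175B6 bytes_emitted=3
After char 7 ('p'=41): chars_in_quartet=4 acc=0x5D6DA9 -> emit 5D 6D A9, reset; bytes_emitted=6
After char 8 ('I'=8): chars_in_quartet=1 acc=0x8 bytes_emitted=6
After char 9 ('c'=28): chars_in_quartet=2 acc=0x21C bytes_emitted=6
After char 10 ('j'=35): chars_in_quartet=3 acc=0x8723 bytes_emitted=6
After char 11 ('+'=62): chars_in_quartet=4 acc=0x21C8FE -> emit 21 C8 FE, reset; bytes_emitted=9

Answer: 92 55 FD 5D 6D A9 21 C8 FE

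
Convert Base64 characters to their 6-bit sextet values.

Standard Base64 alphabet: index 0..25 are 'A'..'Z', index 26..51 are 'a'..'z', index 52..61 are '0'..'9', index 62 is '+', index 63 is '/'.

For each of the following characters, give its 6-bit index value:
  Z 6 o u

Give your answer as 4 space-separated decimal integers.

'Z': A..Z range, ord('Z') − ord('A') = 25
'6': 0..9 range, 52 + ord('6') − ord('0') = 58
'o': a..z range, 26 + ord('o') − ord('a') = 40
'u': a..z range, 26 + ord('u') − ord('a') = 46

Answer: 25 58 40 46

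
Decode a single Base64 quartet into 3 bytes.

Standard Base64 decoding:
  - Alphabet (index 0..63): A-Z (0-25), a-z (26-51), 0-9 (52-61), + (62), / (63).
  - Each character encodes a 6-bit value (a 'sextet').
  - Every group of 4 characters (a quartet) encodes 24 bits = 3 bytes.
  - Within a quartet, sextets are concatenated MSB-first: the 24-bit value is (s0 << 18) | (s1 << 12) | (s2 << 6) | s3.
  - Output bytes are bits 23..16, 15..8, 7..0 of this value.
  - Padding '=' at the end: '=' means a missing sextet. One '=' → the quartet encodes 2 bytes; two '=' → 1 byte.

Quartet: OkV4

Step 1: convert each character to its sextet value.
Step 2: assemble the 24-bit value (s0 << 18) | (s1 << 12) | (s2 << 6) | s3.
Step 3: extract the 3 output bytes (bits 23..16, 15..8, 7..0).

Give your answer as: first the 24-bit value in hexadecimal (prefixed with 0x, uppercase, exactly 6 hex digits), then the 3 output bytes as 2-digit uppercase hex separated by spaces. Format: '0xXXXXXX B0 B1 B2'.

Answer: 0x3A4578 3A 45 78

Derivation:
Sextets: O=14, k=36, V=21, 4=56
24-bit: (14<<18) | (36<<12) | (21<<6) | 56
      = 0x380000 | 0x024000 | 0x000540 | 0x000038
      = 0x3A4578
Bytes: (v>>16)&0xFF=3A, (v>>8)&0xFF=45, v&0xFF=78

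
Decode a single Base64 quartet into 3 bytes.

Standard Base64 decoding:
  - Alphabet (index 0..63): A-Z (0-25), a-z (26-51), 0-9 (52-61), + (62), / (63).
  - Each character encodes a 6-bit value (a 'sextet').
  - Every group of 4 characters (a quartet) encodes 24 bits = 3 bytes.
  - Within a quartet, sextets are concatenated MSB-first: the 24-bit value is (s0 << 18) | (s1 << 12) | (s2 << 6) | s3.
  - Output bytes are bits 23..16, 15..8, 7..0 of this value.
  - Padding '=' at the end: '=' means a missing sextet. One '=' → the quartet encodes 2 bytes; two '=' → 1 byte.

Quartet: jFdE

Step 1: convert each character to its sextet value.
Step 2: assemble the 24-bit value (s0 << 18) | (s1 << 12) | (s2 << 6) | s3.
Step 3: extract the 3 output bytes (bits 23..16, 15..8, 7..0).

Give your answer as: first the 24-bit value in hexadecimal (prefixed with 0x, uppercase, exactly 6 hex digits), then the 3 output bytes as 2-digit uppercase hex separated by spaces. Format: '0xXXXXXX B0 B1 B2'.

Answer: 0x8C5744 8C 57 44

Derivation:
Sextets: j=35, F=5, d=29, E=4
24-bit: (35<<18) | (5<<12) | (29<<6) | 4
      = 0x8C0000 | 0x005000 | 0x000740 | 0x000004
      = 0x8C5744
Bytes: (v>>16)&0xFF=8C, (v>>8)&0xFF=57, v&0xFF=44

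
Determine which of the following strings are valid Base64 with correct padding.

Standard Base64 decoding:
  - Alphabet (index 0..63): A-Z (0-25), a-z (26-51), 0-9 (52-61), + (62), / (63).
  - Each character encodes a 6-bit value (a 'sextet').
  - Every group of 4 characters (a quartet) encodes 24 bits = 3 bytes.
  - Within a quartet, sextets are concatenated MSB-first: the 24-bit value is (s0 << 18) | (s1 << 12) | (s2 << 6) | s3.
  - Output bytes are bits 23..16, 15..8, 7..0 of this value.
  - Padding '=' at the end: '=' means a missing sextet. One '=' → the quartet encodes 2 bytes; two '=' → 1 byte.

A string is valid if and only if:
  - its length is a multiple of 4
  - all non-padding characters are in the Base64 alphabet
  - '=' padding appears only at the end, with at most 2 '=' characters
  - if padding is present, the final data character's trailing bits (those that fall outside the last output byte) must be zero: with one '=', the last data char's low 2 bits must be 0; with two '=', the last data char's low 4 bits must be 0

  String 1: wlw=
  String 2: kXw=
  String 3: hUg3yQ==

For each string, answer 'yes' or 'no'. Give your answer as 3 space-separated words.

Answer: yes yes yes

Derivation:
String 1: 'wlw=' → valid
String 2: 'kXw=' → valid
String 3: 'hUg3yQ==' → valid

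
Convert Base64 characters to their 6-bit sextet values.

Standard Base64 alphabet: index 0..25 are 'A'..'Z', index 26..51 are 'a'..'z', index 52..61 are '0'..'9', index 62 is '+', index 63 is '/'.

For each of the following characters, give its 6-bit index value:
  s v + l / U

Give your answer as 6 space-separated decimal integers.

Answer: 44 47 62 37 63 20

Derivation:
's': a..z range, 26 + ord('s') − ord('a') = 44
'v': a..z range, 26 + ord('v') − ord('a') = 47
'+': index 62
'l': a..z range, 26 + ord('l') − ord('a') = 37
'/': index 63
'U': A..Z range, ord('U') − ord('A') = 20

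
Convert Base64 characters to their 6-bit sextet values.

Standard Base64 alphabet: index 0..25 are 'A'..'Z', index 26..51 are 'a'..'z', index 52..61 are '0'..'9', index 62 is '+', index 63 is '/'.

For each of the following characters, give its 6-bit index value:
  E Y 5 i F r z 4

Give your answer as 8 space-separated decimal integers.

Answer: 4 24 57 34 5 43 51 56

Derivation:
'E': A..Z range, ord('E') − ord('A') = 4
'Y': A..Z range, ord('Y') − ord('A') = 24
'5': 0..9 range, 52 + ord('5') − ord('0') = 57
'i': a..z range, 26 + ord('i') − ord('a') = 34
'F': A..Z range, ord('F') − ord('A') = 5
'r': a..z range, 26 + ord('r') − ord('a') = 43
'z': a..z range, 26 + ord('z') − ord('a') = 51
'4': 0..9 range, 52 + ord('4') − ord('0') = 56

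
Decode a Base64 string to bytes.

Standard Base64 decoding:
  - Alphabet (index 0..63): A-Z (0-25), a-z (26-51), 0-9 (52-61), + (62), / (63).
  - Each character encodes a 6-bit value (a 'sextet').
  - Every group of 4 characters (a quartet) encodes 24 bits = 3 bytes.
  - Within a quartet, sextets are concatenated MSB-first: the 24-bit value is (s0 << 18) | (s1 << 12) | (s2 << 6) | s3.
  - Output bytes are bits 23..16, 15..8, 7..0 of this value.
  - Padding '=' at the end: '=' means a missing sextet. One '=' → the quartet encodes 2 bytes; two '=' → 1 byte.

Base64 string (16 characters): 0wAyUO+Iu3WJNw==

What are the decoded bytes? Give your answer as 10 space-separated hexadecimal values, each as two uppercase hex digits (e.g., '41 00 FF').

Answer: D3 00 32 50 EF 88 BB 75 89 37

Derivation:
After char 0 ('0'=52): chars_in_quartet=1 acc=0x34 bytes_emitted=0
After char 1 ('w'=48): chars_in_quartet=2 acc=0xD30 bytes_emitted=0
After char 2 ('A'=0): chars_in_quartet=3 acc=0x34C00 bytes_emitted=0
After char 3 ('y'=50): chars_in_quartet=4 acc=0xD30032 -> emit D3 00 32, reset; bytes_emitted=3
After char 4 ('U'=20): chars_in_quartet=1 acc=0x14 bytes_emitted=3
After char 5 ('O'=14): chars_in_quartet=2 acc=0x50E bytes_emitted=3
After char 6 ('+'=62): chars_in_quartet=3 acc=0x143BE bytes_emitted=3
After char 7 ('I'=8): chars_in_quartet=4 acc=0x50EF88 -> emit 50 EF 88, reset; bytes_emitted=6
After char 8 ('u'=46): chars_in_quartet=1 acc=0x2E bytes_emitted=6
After char 9 ('3'=55): chars_in_quartet=2 acc=0xBB7 bytes_emitted=6
After char 10 ('W'=22): chars_in_quartet=3 acc=0x2EDD6 bytes_emitted=6
After char 11 ('J'=9): chars_in_quartet=4 acc=0xBB7589 -> emit BB 75 89, reset; bytes_emitted=9
After char 12 ('N'=13): chars_in_quartet=1 acc=0xD bytes_emitted=9
After char 13 ('w'=48): chars_in_quartet=2 acc=0x370 bytes_emitted=9
Padding '==': partial quartet acc=0x370 -> emit 37; bytes_emitted=10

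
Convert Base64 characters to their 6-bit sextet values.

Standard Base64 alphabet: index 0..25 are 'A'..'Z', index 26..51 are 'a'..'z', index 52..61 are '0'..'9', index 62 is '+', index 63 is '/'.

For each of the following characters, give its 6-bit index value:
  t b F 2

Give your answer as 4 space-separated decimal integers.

Answer: 45 27 5 54

Derivation:
't': a..z range, 26 + ord('t') − ord('a') = 45
'b': a..z range, 26 + ord('b') − ord('a') = 27
'F': A..Z range, ord('F') − ord('A') = 5
'2': 0..9 range, 52 + ord('2') − ord('0') = 54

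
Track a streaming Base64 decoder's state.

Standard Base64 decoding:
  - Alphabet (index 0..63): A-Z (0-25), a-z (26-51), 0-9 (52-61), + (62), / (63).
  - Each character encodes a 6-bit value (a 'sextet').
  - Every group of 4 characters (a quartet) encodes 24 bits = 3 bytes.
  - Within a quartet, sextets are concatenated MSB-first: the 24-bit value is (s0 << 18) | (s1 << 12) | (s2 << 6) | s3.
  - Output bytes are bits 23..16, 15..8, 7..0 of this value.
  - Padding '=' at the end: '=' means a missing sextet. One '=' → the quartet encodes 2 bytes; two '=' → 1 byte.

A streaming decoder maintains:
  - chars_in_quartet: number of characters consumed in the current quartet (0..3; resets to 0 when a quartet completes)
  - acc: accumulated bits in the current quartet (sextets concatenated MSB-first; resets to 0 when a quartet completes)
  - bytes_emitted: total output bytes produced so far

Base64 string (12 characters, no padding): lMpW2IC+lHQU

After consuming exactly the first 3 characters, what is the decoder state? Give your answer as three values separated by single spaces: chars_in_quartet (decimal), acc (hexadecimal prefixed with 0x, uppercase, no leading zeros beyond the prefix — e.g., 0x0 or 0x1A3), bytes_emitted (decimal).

After char 0 ('l'=37): chars_in_quartet=1 acc=0x25 bytes_emitted=0
After char 1 ('M'=12): chars_in_quartet=2 acc=0x94C bytes_emitted=0
After char 2 ('p'=41): chars_in_quartet=3 acc=0x25329 bytes_emitted=0

Answer: 3 0x25329 0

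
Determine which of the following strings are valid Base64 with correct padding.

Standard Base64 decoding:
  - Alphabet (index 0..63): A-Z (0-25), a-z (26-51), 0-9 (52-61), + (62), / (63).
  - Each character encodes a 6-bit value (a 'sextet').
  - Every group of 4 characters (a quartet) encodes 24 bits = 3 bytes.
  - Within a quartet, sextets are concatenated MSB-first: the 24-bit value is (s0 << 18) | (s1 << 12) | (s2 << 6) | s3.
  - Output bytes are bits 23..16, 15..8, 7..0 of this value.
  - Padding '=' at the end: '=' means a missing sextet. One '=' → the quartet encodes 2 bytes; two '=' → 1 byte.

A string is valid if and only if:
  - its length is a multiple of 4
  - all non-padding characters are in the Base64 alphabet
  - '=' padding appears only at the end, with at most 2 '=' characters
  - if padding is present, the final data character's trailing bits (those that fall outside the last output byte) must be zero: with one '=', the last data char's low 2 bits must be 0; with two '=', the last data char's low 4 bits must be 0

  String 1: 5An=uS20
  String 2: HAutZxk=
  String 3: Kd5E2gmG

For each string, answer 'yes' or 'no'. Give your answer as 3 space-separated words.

String 1: '5An=uS20' → invalid (bad char(s): ['=']; '=' in middle)
String 2: 'HAutZxk=' → valid
String 3: 'Kd5E2gmG' → valid

Answer: no yes yes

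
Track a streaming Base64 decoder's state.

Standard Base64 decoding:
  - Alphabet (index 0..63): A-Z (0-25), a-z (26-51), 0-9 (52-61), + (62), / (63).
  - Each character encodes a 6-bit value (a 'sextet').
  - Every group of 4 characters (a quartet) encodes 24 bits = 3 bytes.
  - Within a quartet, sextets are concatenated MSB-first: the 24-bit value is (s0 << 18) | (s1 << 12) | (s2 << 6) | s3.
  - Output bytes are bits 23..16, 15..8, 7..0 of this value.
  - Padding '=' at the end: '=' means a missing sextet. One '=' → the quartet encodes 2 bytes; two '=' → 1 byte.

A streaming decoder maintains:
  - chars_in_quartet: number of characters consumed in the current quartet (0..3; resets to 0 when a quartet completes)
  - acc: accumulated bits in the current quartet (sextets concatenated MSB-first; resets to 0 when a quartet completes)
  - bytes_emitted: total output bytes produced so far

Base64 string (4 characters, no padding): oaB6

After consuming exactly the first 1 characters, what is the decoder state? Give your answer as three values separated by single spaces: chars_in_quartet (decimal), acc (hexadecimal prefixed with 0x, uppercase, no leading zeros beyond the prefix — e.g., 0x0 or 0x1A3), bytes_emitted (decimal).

After char 0 ('o'=40): chars_in_quartet=1 acc=0x28 bytes_emitted=0

Answer: 1 0x28 0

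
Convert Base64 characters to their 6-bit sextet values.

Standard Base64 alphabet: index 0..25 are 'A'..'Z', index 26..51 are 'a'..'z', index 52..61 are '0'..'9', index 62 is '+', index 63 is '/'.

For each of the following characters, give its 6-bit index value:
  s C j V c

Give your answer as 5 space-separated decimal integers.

's': a..z range, 26 + ord('s') − ord('a') = 44
'C': A..Z range, ord('C') − ord('A') = 2
'j': a..z range, 26 + ord('j') − ord('a') = 35
'V': A..Z range, ord('V') − ord('A') = 21
'c': a..z range, 26 + ord('c') − ord('a') = 28

Answer: 44 2 35 21 28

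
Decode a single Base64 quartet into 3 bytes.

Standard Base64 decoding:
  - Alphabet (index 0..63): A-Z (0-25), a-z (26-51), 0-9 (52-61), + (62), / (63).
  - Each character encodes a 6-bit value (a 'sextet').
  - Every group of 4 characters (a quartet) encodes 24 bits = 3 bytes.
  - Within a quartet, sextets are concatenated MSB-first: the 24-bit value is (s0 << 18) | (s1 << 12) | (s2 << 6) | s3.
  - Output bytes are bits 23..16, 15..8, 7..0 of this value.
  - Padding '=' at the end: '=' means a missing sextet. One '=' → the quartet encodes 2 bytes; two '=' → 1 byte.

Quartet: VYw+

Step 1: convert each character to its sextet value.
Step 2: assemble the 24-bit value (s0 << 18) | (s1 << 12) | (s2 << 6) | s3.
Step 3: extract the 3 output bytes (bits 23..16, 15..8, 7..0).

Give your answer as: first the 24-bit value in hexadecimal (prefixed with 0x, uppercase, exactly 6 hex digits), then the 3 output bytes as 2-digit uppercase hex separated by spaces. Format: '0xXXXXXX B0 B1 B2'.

Answer: 0x558C3E 55 8C 3E

Derivation:
Sextets: V=21, Y=24, w=48, +=62
24-bit: (21<<18) | (24<<12) | (48<<6) | 62
      = 0x540000 | 0x018000 | 0x000C00 | 0x00003E
      = 0x558C3E
Bytes: (v>>16)&0xFF=55, (v>>8)&0xFF=8C, v&0xFF=3E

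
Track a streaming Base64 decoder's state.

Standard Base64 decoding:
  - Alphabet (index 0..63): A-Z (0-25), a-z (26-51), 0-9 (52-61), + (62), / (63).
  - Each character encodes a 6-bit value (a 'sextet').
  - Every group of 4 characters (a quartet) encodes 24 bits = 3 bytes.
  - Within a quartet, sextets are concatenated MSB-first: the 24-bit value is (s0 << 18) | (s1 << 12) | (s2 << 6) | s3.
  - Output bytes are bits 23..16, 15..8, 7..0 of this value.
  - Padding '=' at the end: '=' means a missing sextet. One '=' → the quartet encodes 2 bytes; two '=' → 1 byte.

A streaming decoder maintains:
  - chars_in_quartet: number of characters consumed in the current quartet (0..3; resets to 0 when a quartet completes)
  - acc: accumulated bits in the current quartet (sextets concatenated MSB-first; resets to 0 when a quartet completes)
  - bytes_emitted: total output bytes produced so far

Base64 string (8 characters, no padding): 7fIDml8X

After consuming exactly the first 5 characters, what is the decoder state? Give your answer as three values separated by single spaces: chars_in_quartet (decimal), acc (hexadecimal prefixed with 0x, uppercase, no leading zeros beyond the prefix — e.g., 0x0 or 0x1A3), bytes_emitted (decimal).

After char 0 ('7'=59): chars_in_quartet=1 acc=0x3B bytes_emitted=0
After char 1 ('f'=31): chars_in_quartet=2 acc=0xEDF bytes_emitted=0
After char 2 ('I'=8): chars_in_quartet=3 acc=0x3B7C8 bytes_emitted=0
After char 3 ('D'=3): chars_in_quartet=4 acc=0xEDF203 -> emit ED F2 03, reset; bytes_emitted=3
After char 4 ('m'=38): chars_in_quartet=1 acc=0x26 bytes_emitted=3

Answer: 1 0x26 3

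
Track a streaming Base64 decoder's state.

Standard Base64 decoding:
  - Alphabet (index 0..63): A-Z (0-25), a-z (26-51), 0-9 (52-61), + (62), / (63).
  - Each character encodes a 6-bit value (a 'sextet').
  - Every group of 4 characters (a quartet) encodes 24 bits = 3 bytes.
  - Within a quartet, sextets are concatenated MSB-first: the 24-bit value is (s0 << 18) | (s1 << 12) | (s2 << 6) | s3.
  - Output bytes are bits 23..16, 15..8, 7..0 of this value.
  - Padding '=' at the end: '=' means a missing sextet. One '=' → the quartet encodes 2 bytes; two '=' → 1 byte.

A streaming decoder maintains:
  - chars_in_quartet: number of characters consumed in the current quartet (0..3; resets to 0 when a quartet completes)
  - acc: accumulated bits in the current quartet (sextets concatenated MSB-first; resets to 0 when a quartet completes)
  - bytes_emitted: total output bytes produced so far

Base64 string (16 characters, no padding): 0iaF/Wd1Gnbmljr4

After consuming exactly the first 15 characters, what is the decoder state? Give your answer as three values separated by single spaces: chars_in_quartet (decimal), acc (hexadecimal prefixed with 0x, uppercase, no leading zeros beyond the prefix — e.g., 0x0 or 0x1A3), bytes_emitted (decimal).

Answer: 3 0x258EB 9

Derivation:
After char 0 ('0'=52): chars_in_quartet=1 acc=0x34 bytes_emitted=0
After char 1 ('i'=34): chars_in_quartet=2 acc=0xD22 bytes_emitted=0
After char 2 ('a'=26): chars_in_quartet=3 acc=0x3489A bytes_emitted=0
After char 3 ('F'=5): chars_in_quartet=4 acc=0xD22685 -> emit D2 26 85, reset; bytes_emitted=3
After char 4 ('/'=63): chars_in_quartet=1 acc=0x3F bytes_emitted=3
After char 5 ('W'=22): chars_in_quartet=2 acc=0xFD6 bytes_emitted=3
After char 6 ('d'=29): chars_in_quartet=3 acc=0x3F59D bytes_emitted=3
After char 7 ('1'=53): chars_in_quartet=4 acc=0xFD6775 -> emit FD 67 75, reset; bytes_emitted=6
After char 8 ('G'=6): chars_in_quartet=1 acc=0x6 bytes_emitted=6
After char 9 ('n'=39): chars_in_quartet=2 acc=0x1A7 bytes_emitted=6
After char 10 ('b'=27): chars_in_quartet=3 acc=0x69DB bytes_emitted=6
After char 11 ('m'=38): chars_in_quartet=4 acc=0x1A76E6 -> emit 1A 76 E6, reset; bytes_emitted=9
After char 12 ('l'=37): chars_in_quartet=1 acc=0x25 bytes_emitted=9
After char 13 ('j'=35): chars_in_quartet=2 acc=0x963 bytes_emitted=9
After char 14 ('r'=43): chars_in_quartet=3 acc=0x258EB bytes_emitted=9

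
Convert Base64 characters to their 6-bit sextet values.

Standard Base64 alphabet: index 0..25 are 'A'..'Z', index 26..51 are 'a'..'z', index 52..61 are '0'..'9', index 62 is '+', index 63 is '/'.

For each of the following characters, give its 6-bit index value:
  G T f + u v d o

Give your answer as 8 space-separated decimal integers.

'G': A..Z range, ord('G') − ord('A') = 6
'T': A..Z range, ord('T') − ord('A') = 19
'f': a..z range, 26 + ord('f') − ord('a') = 31
'+': index 62
'u': a..z range, 26 + ord('u') − ord('a') = 46
'v': a..z range, 26 + ord('v') − ord('a') = 47
'd': a..z range, 26 + ord('d') − ord('a') = 29
'o': a..z range, 26 + ord('o') − ord('a') = 40

Answer: 6 19 31 62 46 47 29 40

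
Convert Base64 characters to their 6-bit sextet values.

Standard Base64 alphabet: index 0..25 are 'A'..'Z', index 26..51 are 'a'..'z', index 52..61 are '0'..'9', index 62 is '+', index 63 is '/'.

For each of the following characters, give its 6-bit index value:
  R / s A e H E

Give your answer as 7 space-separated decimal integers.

'R': A..Z range, ord('R') − ord('A') = 17
'/': index 63
's': a..z range, 26 + ord('s') − ord('a') = 44
'A': A..Z range, ord('A') − ord('A') = 0
'e': a..z range, 26 + ord('e') − ord('a') = 30
'H': A..Z range, ord('H') − ord('A') = 7
'E': A..Z range, ord('E') − ord('A') = 4

Answer: 17 63 44 0 30 7 4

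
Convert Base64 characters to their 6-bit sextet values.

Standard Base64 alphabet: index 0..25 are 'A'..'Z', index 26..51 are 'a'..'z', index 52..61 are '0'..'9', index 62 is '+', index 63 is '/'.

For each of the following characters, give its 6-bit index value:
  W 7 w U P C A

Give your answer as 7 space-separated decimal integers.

'W': A..Z range, ord('W') − ord('A') = 22
'7': 0..9 range, 52 + ord('7') − ord('0') = 59
'w': a..z range, 26 + ord('w') − ord('a') = 48
'U': A..Z range, ord('U') − ord('A') = 20
'P': A..Z range, ord('P') − ord('A') = 15
'C': A..Z range, ord('C') − ord('A') = 2
'A': A..Z range, ord('A') − ord('A') = 0

Answer: 22 59 48 20 15 2 0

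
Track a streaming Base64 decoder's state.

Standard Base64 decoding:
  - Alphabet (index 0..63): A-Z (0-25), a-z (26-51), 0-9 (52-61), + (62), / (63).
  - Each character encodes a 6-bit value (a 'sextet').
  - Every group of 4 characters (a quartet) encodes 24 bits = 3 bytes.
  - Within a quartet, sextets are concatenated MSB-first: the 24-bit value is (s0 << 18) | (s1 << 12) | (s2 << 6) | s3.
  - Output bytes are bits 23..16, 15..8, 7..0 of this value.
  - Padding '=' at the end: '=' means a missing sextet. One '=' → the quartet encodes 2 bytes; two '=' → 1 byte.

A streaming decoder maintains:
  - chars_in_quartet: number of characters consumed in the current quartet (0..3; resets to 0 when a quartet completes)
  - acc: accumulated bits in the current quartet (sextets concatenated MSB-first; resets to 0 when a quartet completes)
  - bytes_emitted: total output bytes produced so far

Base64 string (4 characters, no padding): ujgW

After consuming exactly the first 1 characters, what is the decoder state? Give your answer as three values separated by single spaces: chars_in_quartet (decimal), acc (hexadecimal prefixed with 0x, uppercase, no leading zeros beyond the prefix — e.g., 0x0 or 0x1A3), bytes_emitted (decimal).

After char 0 ('u'=46): chars_in_quartet=1 acc=0x2E bytes_emitted=0

Answer: 1 0x2E 0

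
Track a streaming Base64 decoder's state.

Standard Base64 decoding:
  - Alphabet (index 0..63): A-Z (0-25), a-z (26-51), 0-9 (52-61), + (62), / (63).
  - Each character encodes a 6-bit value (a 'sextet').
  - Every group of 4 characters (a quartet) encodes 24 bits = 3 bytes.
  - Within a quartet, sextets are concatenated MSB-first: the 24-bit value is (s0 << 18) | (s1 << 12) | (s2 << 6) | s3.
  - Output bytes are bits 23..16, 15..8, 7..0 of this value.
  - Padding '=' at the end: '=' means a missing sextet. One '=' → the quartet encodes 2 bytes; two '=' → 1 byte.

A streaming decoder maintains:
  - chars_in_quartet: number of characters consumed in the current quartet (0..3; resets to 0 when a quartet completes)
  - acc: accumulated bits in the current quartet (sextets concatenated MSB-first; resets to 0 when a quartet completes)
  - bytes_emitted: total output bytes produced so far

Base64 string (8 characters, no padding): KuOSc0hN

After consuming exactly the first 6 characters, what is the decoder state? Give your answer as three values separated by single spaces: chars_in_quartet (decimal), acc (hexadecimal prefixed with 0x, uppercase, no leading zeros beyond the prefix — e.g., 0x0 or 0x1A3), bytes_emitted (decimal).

Answer: 2 0x734 3

Derivation:
After char 0 ('K'=10): chars_in_quartet=1 acc=0xA bytes_emitted=0
After char 1 ('u'=46): chars_in_quartet=2 acc=0x2AE bytes_emitted=0
After char 2 ('O'=14): chars_in_quartet=3 acc=0xAB8E bytes_emitted=0
After char 3 ('S'=18): chars_in_quartet=4 acc=0x2AE392 -> emit 2A E3 92, reset; bytes_emitted=3
After char 4 ('c'=28): chars_in_quartet=1 acc=0x1C bytes_emitted=3
After char 5 ('0'=52): chars_in_quartet=2 acc=0x734 bytes_emitted=3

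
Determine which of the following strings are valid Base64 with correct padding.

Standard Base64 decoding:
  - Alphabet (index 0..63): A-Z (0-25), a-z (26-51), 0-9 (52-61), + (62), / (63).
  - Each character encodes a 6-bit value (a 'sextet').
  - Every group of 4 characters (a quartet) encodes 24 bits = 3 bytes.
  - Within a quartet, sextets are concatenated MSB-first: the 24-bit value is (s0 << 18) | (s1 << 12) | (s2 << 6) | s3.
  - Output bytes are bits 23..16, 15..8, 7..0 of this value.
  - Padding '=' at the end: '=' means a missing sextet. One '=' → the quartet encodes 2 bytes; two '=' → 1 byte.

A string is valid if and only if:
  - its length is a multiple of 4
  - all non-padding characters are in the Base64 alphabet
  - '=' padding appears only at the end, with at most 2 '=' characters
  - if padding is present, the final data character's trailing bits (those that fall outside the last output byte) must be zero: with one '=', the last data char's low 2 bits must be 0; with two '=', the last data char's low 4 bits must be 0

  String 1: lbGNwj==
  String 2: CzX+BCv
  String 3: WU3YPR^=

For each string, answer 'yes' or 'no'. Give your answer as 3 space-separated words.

String 1: 'lbGNwj==' → invalid (bad trailing bits)
String 2: 'CzX+BCv' → invalid (len=7 not mult of 4)
String 3: 'WU3YPR^=' → invalid (bad char(s): ['^'])

Answer: no no no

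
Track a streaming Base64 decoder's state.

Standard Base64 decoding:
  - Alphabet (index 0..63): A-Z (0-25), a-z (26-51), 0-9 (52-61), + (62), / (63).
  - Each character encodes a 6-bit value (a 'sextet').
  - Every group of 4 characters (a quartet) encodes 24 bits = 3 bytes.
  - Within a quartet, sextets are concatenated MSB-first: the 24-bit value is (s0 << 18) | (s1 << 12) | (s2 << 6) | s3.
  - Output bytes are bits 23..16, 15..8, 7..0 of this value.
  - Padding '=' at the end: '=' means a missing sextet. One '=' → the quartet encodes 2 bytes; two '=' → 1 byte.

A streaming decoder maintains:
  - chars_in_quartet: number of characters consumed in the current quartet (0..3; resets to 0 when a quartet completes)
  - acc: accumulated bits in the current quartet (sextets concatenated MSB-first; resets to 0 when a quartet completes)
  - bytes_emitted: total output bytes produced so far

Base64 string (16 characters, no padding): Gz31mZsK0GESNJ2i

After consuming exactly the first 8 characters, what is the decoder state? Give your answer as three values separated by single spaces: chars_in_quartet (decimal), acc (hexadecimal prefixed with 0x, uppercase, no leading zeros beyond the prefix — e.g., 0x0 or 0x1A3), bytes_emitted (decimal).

Answer: 0 0x0 6

Derivation:
After char 0 ('G'=6): chars_in_quartet=1 acc=0x6 bytes_emitted=0
After char 1 ('z'=51): chars_in_quartet=2 acc=0x1B3 bytes_emitted=0
After char 2 ('3'=55): chars_in_quartet=3 acc=0x6CF7 bytes_emitted=0
After char 3 ('1'=53): chars_in_quartet=4 acc=0x1B3DF5 -> emit 1B 3D F5, reset; bytes_emitted=3
After char 4 ('m'=38): chars_in_quartet=1 acc=0x26 bytes_emitted=3
After char 5 ('Z'=25): chars_in_quartet=2 acc=0x999 bytes_emitted=3
After char 6 ('s'=44): chars_in_quartet=3 acc=0x2666C bytes_emitted=3
After char 7 ('K'=10): chars_in_quartet=4 acc=0x999B0A -> emit 99 9B 0A, reset; bytes_emitted=6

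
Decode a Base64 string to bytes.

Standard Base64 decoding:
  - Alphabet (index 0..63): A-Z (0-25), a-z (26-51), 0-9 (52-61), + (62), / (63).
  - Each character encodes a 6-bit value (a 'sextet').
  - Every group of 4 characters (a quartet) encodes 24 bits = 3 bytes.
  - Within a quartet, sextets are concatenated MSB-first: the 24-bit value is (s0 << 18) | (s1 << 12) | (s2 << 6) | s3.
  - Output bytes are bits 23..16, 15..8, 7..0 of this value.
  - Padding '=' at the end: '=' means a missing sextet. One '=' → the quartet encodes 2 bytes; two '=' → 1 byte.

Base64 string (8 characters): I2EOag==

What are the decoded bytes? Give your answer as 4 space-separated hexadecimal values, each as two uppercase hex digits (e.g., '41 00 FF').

Answer: 23 61 0E 6A

Derivation:
After char 0 ('I'=8): chars_in_quartet=1 acc=0x8 bytes_emitted=0
After char 1 ('2'=54): chars_in_quartet=2 acc=0x236 bytes_emitted=0
After char 2 ('E'=4): chars_in_quartet=3 acc=0x8D84 bytes_emitted=0
After char 3 ('O'=14): chars_in_quartet=4 acc=0x23610E -> emit 23 61 0E, reset; bytes_emitted=3
After char 4 ('a'=26): chars_in_quartet=1 acc=0x1A bytes_emitted=3
After char 5 ('g'=32): chars_in_quartet=2 acc=0x6A0 bytes_emitted=3
Padding '==': partial quartet acc=0x6A0 -> emit 6A; bytes_emitted=4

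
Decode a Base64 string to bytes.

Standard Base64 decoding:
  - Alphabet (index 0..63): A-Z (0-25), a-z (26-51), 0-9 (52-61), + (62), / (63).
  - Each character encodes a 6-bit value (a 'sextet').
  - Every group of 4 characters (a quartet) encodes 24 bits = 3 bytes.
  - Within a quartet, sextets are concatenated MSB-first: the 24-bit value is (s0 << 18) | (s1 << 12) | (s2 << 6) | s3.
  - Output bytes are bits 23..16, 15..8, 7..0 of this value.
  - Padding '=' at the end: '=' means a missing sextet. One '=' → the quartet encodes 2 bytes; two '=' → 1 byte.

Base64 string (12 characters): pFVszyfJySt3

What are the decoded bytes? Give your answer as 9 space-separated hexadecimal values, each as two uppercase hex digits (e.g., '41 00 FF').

Answer: A4 55 6C CF 27 C9 C9 2B 77

Derivation:
After char 0 ('p'=41): chars_in_quartet=1 acc=0x29 bytes_emitted=0
After char 1 ('F'=5): chars_in_quartet=2 acc=0xA45 bytes_emitted=0
After char 2 ('V'=21): chars_in_quartet=3 acc=0x29155 bytes_emitted=0
After char 3 ('s'=44): chars_in_quartet=4 acc=0xA4556C -> emit A4 55 6C, reset; bytes_emitted=3
After char 4 ('z'=51): chars_in_quartet=1 acc=0x33 bytes_emitted=3
After char 5 ('y'=50): chars_in_quartet=2 acc=0xCF2 bytes_emitted=3
After char 6 ('f'=31): chars_in_quartet=3 acc=0x33C9F bytes_emitted=3
After char 7 ('J'=9): chars_in_quartet=4 acc=0xCF27C9 -> emit CF 27 C9, reset; bytes_emitted=6
After char 8 ('y'=50): chars_in_quartet=1 acc=0x32 bytes_emitted=6
After char 9 ('S'=18): chars_in_quartet=2 acc=0xC92 bytes_emitted=6
After char 10 ('t'=45): chars_in_quartet=3 acc=0x324AD bytes_emitted=6
After char 11 ('3'=55): chars_in_quartet=4 acc=0xC92B77 -> emit C9 2B 77, reset; bytes_emitted=9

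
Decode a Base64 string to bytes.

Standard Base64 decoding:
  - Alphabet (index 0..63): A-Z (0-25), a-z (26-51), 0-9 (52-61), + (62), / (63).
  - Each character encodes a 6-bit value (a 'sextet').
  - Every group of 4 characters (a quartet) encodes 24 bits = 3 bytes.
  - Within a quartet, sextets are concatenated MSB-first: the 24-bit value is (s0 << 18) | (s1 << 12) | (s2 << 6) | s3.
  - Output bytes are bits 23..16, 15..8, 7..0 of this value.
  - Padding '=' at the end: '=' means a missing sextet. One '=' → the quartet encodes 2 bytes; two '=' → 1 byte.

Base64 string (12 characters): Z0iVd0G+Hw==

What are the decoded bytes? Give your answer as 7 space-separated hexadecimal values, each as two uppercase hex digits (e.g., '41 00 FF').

Answer: 67 48 95 77 41 BE 1F

Derivation:
After char 0 ('Z'=25): chars_in_quartet=1 acc=0x19 bytes_emitted=0
After char 1 ('0'=52): chars_in_quartet=2 acc=0x674 bytes_emitted=0
After char 2 ('i'=34): chars_in_quartet=3 acc=0x19D22 bytes_emitted=0
After char 3 ('V'=21): chars_in_quartet=4 acc=0x674895 -> emit 67 48 95, reset; bytes_emitted=3
After char 4 ('d'=29): chars_in_quartet=1 acc=0x1D bytes_emitted=3
After char 5 ('0'=52): chars_in_quartet=2 acc=0x774 bytes_emitted=3
After char 6 ('G'=6): chars_in_quartet=3 acc=0x1DD06 bytes_emitted=3
After char 7 ('+'=62): chars_in_quartet=4 acc=0x7741BE -> emit 77 41 BE, reset; bytes_emitted=6
After char 8 ('H'=7): chars_in_quartet=1 acc=0x7 bytes_emitted=6
After char 9 ('w'=48): chars_in_quartet=2 acc=0x1F0 bytes_emitted=6
Padding '==': partial quartet acc=0x1F0 -> emit 1F; bytes_emitted=7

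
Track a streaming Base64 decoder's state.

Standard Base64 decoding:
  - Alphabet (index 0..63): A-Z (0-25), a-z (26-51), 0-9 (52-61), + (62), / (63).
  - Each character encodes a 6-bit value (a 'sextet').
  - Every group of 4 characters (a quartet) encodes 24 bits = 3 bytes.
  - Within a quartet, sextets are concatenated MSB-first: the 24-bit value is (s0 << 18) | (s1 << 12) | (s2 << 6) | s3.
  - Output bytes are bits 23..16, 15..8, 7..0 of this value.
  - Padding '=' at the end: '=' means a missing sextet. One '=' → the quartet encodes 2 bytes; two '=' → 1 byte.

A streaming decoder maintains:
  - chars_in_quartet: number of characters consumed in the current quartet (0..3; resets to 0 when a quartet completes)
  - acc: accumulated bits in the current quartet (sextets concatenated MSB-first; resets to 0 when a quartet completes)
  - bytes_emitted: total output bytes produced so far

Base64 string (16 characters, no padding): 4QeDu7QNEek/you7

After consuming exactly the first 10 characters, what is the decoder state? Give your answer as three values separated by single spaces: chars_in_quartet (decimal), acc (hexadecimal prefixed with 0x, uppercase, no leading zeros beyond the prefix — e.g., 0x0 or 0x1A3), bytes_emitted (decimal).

Answer: 2 0x11E 6

Derivation:
After char 0 ('4'=56): chars_in_quartet=1 acc=0x38 bytes_emitted=0
After char 1 ('Q'=16): chars_in_quartet=2 acc=0xE10 bytes_emitted=0
After char 2 ('e'=30): chars_in_quartet=3 acc=0x3841E bytes_emitted=0
After char 3 ('D'=3): chars_in_quartet=4 acc=0xE10783 -> emit E1 07 83, reset; bytes_emitted=3
After char 4 ('u'=46): chars_in_quartet=1 acc=0x2E bytes_emitted=3
After char 5 ('7'=59): chars_in_quartet=2 acc=0xBBB bytes_emitted=3
After char 6 ('Q'=16): chars_in_quartet=3 acc=0x2EED0 bytes_emitted=3
After char 7 ('N'=13): chars_in_quartet=4 acc=0xBBB40D -> emit BB B4 0D, reset; bytes_emitted=6
After char 8 ('E'=4): chars_in_quartet=1 acc=0x4 bytes_emitted=6
After char 9 ('e'=30): chars_in_quartet=2 acc=0x11E bytes_emitted=6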